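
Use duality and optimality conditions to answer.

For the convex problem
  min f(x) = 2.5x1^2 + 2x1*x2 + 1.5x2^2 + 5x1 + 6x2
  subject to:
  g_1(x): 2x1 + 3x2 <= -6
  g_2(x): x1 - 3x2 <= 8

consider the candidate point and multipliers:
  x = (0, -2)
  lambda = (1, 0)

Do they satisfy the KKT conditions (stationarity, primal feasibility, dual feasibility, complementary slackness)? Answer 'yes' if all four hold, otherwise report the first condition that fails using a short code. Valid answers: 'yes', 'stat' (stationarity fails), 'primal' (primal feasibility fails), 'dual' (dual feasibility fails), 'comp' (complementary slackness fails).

Gradient of f: grad f(x) = Q x + c = (1, 0)
Constraint values g_i(x) = a_i^T x - b_i:
  g_1((0, -2)) = 0
  g_2((0, -2)) = -2
Stationarity residual: grad f(x) + sum_i lambda_i a_i = (3, 3)
  -> stationarity FAILS
Primal feasibility (all g_i <= 0): OK
Dual feasibility (all lambda_i >= 0): OK
Complementary slackness (lambda_i * g_i(x) = 0 for all i): OK

Verdict: the first failing condition is stationarity -> stat.

stat


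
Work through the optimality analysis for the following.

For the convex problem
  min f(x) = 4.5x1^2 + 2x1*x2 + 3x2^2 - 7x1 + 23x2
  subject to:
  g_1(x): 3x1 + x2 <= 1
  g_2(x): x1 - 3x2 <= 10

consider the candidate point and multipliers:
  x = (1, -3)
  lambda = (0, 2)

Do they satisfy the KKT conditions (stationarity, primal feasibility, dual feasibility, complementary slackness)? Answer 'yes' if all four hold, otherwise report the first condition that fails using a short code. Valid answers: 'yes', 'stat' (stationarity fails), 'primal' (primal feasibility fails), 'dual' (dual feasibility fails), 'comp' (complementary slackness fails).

Gradient of f: grad f(x) = Q x + c = (-4, 7)
Constraint values g_i(x) = a_i^T x - b_i:
  g_1((1, -3)) = -1
  g_2((1, -3)) = 0
Stationarity residual: grad f(x) + sum_i lambda_i a_i = (-2, 1)
  -> stationarity FAILS
Primal feasibility (all g_i <= 0): OK
Dual feasibility (all lambda_i >= 0): OK
Complementary slackness (lambda_i * g_i(x) = 0 for all i): OK

Verdict: the first failing condition is stationarity -> stat.

stat


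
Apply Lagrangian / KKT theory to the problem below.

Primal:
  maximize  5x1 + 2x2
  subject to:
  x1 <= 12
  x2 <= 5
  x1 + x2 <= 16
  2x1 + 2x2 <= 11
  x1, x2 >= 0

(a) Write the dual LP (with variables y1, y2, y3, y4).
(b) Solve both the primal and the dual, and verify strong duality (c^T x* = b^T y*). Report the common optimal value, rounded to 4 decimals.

The standard primal-dual pair for 'max c^T x s.t. A x <= b, x >= 0' is:
  Dual:  min b^T y  s.t.  A^T y >= c,  y >= 0.

So the dual LP is:
  minimize  12y1 + 5y2 + 16y3 + 11y4
  subject to:
    y1 + y3 + 2y4 >= 5
    y2 + y3 + 2y4 >= 2
    y1, y2, y3, y4 >= 0

Solving the primal: x* = (5.5, 0).
  primal value c^T x* = 27.5.
Solving the dual: y* = (0, 0, 0, 2.5).
  dual value b^T y* = 27.5.
Strong duality: c^T x* = b^T y*. Confirmed.

27.5


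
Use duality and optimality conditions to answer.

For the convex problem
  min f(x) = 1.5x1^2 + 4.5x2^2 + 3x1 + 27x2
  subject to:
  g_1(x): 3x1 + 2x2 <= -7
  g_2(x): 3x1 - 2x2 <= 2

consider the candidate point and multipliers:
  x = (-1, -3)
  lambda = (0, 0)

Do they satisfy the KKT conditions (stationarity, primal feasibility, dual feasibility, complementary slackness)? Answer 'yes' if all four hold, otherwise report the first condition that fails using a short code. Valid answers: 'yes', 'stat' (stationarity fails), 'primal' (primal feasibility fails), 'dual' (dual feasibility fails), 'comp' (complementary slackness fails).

Gradient of f: grad f(x) = Q x + c = (0, 0)
Constraint values g_i(x) = a_i^T x - b_i:
  g_1((-1, -3)) = -2
  g_2((-1, -3)) = 1
Stationarity residual: grad f(x) + sum_i lambda_i a_i = (0, 0)
  -> stationarity OK
Primal feasibility (all g_i <= 0): FAILS
Dual feasibility (all lambda_i >= 0): OK
Complementary slackness (lambda_i * g_i(x) = 0 for all i): OK

Verdict: the first failing condition is primal_feasibility -> primal.

primal


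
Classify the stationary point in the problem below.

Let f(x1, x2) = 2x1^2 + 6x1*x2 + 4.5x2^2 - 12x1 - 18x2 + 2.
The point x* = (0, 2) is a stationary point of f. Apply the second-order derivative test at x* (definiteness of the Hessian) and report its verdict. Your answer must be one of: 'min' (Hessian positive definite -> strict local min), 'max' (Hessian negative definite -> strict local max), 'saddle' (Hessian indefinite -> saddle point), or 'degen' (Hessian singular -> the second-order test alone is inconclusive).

Compute the Hessian H = grad^2 f:
  H = [[4, 6], [6, 9]]
Verify stationarity: grad f(x*) = H x* + g = (0, 0).
Eigenvalues of H: 0, 13.
H has a zero eigenvalue (singular; positive semidefinite but not definite), so H is neither positive definite, negative definite, nor indefinite. The second-order test alone is inconclusive -> degen.
(Indeed, f is constant along the null direction of H through x*, so x* is not a strict local extremum.)

degen


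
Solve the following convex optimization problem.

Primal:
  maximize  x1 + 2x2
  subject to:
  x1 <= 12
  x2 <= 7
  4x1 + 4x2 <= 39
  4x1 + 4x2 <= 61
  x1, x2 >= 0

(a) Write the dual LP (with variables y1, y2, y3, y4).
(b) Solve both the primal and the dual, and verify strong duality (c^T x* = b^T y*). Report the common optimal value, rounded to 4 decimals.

The standard primal-dual pair for 'max c^T x s.t. A x <= b, x >= 0' is:
  Dual:  min b^T y  s.t.  A^T y >= c,  y >= 0.

So the dual LP is:
  minimize  12y1 + 7y2 + 39y3 + 61y4
  subject to:
    y1 + 4y3 + 4y4 >= 1
    y2 + 4y3 + 4y4 >= 2
    y1, y2, y3, y4 >= 0

Solving the primal: x* = (2.75, 7).
  primal value c^T x* = 16.75.
Solving the dual: y* = (0, 1, 0.25, 0).
  dual value b^T y* = 16.75.
Strong duality: c^T x* = b^T y*. Confirmed.

16.75


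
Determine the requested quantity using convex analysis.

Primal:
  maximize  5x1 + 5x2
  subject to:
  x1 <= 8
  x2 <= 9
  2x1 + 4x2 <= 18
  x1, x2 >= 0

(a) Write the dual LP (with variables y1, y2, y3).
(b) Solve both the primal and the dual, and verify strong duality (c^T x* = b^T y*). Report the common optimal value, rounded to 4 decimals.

The standard primal-dual pair for 'max c^T x s.t. A x <= b, x >= 0' is:
  Dual:  min b^T y  s.t.  A^T y >= c,  y >= 0.

So the dual LP is:
  minimize  8y1 + 9y2 + 18y3
  subject to:
    y1 + 2y3 >= 5
    y2 + 4y3 >= 5
    y1, y2, y3 >= 0

Solving the primal: x* = (8, 0.5).
  primal value c^T x* = 42.5.
Solving the dual: y* = (2.5, 0, 1.25).
  dual value b^T y* = 42.5.
Strong duality: c^T x* = b^T y*. Confirmed.

42.5


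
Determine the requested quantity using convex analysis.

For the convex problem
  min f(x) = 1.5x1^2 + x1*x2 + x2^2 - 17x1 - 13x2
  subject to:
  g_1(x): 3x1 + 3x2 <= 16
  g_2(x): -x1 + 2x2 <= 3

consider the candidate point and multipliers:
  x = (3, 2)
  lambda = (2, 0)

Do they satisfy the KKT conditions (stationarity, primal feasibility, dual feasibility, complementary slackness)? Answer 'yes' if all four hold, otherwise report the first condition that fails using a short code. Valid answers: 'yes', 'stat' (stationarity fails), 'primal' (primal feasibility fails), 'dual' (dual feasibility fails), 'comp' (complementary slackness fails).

Gradient of f: grad f(x) = Q x + c = (-6, -6)
Constraint values g_i(x) = a_i^T x - b_i:
  g_1((3, 2)) = -1
  g_2((3, 2)) = -2
Stationarity residual: grad f(x) + sum_i lambda_i a_i = (0, 0)
  -> stationarity OK
Primal feasibility (all g_i <= 0): OK
Dual feasibility (all lambda_i >= 0): OK
Complementary slackness (lambda_i * g_i(x) = 0 for all i): FAILS

Verdict: the first failing condition is complementary_slackness -> comp.

comp


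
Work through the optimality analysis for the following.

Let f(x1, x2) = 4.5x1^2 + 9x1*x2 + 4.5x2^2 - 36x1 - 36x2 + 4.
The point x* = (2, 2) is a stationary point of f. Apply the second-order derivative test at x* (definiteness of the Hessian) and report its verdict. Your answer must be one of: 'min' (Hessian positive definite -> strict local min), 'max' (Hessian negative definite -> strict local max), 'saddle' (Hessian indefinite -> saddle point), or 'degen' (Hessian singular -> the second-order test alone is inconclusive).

Compute the Hessian H = grad^2 f:
  H = [[9, 9], [9, 9]]
Verify stationarity: grad f(x*) = H x* + g = (0, 0).
Eigenvalues of H: 0, 18.
H has a zero eigenvalue (singular; positive semidefinite but not definite), so H is neither positive definite, negative definite, nor indefinite. The second-order test alone is inconclusive -> degen.
(Indeed, f is constant along the null direction of H through x*, so x* is not a strict local extremum.)

degen


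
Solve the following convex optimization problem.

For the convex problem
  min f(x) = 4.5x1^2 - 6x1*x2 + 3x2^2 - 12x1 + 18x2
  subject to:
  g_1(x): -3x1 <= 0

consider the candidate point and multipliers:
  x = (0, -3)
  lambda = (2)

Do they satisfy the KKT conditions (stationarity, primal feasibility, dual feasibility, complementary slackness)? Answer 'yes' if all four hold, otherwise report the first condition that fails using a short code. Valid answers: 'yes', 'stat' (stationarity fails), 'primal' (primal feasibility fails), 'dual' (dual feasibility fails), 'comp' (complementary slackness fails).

Gradient of f: grad f(x) = Q x + c = (6, 0)
Constraint values g_i(x) = a_i^T x - b_i:
  g_1((0, -3)) = 0
Stationarity residual: grad f(x) + sum_i lambda_i a_i = (0, 0)
  -> stationarity OK
Primal feasibility (all g_i <= 0): OK
Dual feasibility (all lambda_i >= 0): OK
Complementary slackness (lambda_i * g_i(x) = 0 for all i): OK

Verdict: yes, KKT holds.

yes


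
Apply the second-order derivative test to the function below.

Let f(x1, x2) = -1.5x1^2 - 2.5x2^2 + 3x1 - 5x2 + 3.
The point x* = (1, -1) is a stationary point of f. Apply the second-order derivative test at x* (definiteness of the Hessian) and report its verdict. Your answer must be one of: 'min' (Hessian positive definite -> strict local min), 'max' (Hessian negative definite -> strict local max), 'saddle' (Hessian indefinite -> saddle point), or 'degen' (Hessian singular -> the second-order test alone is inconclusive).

Compute the Hessian H = grad^2 f:
  H = [[-3, 0], [0, -5]]
Verify stationarity: grad f(x*) = H x* + g = (0, 0).
Eigenvalues of H: -5, -3.
Both eigenvalues < 0, so H is negative definite -> x* is a strict local max.

max


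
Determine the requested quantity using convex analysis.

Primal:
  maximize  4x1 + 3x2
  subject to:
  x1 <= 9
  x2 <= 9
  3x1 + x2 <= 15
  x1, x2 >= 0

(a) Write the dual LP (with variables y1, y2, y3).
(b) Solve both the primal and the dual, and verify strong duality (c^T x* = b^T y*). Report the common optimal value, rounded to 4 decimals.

The standard primal-dual pair for 'max c^T x s.t. A x <= b, x >= 0' is:
  Dual:  min b^T y  s.t.  A^T y >= c,  y >= 0.

So the dual LP is:
  minimize  9y1 + 9y2 + 15y3
  subject to:
    y1 + 3y3 >= 4
    y2 + y3 >= 3
    y1, y2, y3 >= 0

Solving the primal: x* = (2, 9).
  primal value c^T x* = 35.
Solving the dual: y* = (0, 1.6667, 1.3333).
  dual value b^T y* = 35.
Strong duality: c^T x* = b^T y*. Confirmed.

35


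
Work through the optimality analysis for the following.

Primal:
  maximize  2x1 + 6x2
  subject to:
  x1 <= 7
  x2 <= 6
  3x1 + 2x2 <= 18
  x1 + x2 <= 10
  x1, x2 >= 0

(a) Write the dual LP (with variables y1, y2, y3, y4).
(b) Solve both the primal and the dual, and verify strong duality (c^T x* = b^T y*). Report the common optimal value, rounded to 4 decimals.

The standard primal-dual pair for 'max c^T x s.t. A x <= b, x >= 0' is:
  Dual:  min b^T y  s.t.  A^T y >= c,  y >= 0.

So the dual LP is:
  minimize  7y1 + 6y2 + 18y3 + 10y4
  subject to:
    y1 + 3y3 + y4 >= 2
    y2 + 2y3 + y4 >= 6
    y1, y2, y3, y4 >= 0

Solving the primal: x* = (2, 6).
  primal value c^T x* = 40.
Solving the dual: y* = (0, 4.6667, 0.6667, 0).
  dual value b^T y* = 40.
Strong duality: c^T x* = b^T y*. Confirmed.

40


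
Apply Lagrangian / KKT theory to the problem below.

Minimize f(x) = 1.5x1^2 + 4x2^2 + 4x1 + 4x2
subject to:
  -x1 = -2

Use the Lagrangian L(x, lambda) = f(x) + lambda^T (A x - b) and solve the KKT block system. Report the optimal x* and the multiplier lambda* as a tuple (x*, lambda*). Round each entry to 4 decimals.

Form the Lagrangian:
  L(x, lambda) = (1/2) x^T Q x + c^T x + lambda^T (A x - b)
Stationarity (grad_x L = 0): Q x + c + A^T lambda = 0.
Primal feasibility: A x = b.

This gives the KKT block system:
  [ Q   A^T ] [ x     ]   [-c ]
  [ A    0  ] [ lambda ] = [ b ]

Solving the linear system:
  x*      = (2, -0.5)
  lambda* = (10)
  f(x*)   = 13

x* = (2, -0.5), lambda* = (10)


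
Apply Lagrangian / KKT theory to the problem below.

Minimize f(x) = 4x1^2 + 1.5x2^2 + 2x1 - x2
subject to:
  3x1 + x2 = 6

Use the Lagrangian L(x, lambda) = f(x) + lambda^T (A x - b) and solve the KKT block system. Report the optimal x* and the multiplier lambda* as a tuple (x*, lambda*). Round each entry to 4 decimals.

Form the Lagrangian:
  L(x, lambda) = (1/2) x^T Q x + c^T x + lambda^T (A x - b)
Stationarity (grad_x L = 0): Q x + c + A^T lambda = 0.
Primal feasibility: A x = b.

This gives the KKT block system:
  [ Q   A^T ] [ x     ]   [-c ]
  [ A    0  ] [ lambda ] = [ b ]

Solving the linear system:
  x*      = (1.4, 1.8)
  lambda* = (-4.4)
  f(x*)   = 13.7

x* = (1.4, 1.8), lambda* = (-4.4)


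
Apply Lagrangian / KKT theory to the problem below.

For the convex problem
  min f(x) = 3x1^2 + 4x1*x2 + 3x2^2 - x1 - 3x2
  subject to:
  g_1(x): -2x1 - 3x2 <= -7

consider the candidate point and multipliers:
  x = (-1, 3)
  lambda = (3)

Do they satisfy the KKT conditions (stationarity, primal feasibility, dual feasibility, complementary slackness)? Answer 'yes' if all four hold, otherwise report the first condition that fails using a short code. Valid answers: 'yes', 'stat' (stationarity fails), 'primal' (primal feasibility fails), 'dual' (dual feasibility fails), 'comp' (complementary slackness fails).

Gradient of f: grad f(x) = Q x + c = (5, 11)
Constraint values g_i(x) = a_i^T x - b_i:
  g_1((-1, 3)) = 0
Stationarity residual: grad f(x) + sum_i lambda_i a_i = (-1, 2)
  -> stationarity FAILS
Primal feasibility (all g_i <= 0): OK
Dual feasibility (all lambda_i >= 0): OK
Complementary slackness (lambda_i * g_i(x) = 0 for all i): OK

Verdict: the first failing condition is stationarity -> stat.

stat


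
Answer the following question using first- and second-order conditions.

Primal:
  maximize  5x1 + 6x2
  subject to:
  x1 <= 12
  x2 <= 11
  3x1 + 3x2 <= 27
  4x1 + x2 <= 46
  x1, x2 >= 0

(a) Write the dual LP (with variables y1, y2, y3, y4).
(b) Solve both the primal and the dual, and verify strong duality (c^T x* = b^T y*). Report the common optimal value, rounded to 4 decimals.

The standard primal-dual pair for 'max c^T x s.t. A x <= b, x >= 0' is:
  Dual:  min b^T y  s.t.  A^T y >= c,  y >= 0.

So the dual LP is:
  minimize  12y1 + 11y2 + 27y3 + 46y4
  subject to:
    y1 + 3y3 + 4y4 >= 5
    y2 + 3y3 + y4 >= 6
    y1, y2, y3, y4 >= 0

Solving the primal: x* = (0, 9).
  primal value c^T x* = 54.
Solving the dual: y* = (0, 0, 2, 0).
  dual value b^T y* = 54.
Strong duality: c^T x* = b^T y*. Confirmed.

54


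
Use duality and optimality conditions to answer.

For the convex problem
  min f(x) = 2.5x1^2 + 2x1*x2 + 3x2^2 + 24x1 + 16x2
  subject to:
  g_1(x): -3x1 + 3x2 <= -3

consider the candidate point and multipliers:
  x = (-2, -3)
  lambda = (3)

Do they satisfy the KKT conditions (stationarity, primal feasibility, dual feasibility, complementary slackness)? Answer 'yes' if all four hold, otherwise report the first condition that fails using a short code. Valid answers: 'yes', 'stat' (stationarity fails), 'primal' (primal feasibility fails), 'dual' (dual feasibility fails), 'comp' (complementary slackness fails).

Gradient of f: grad f(x) = Q x + c = (8, -6)
Constraint values g_i(x) = a_i^T x - b_i:
  g_1((-2, -3)) = 0
Stationarity residual: grad f(x) + sum_i lambda_i a_i = (-1, 3)
  -> stationarity FAILS
Primal feasibility (all g_i <= 0): OK
Dual feasibility (all lambda_i >= 0): OK
Complementary slackness (lambda_i * g_i(x) = 0 for all i): OK

Verdict: the first failing condition is stationarity -> stat.

stat


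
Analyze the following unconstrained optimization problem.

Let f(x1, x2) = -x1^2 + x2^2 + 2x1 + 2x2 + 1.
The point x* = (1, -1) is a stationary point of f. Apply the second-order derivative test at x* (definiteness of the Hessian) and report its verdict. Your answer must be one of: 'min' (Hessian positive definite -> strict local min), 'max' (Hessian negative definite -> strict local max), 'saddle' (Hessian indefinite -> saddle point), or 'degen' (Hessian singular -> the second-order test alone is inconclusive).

Compute the Hessian H = grad^2 f:
  H = [[-2, 0], [0, 2]]
Verify stationarity: grad f(x*) = H x* + g = (0, 0).
Eigenvalues of H: -2, 2.
Eigenvalues have mixed signs, so H is indefinite -> x* is a saddle point.

saddle


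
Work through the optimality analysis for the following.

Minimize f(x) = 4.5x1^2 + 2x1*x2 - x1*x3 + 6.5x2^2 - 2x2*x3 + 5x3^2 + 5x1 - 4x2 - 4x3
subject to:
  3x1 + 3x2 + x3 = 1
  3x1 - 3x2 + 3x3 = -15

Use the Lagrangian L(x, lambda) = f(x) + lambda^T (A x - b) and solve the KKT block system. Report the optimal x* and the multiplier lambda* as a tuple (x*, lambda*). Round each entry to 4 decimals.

Form the Lagrangian:
  L(x, lambda) = (1/2) x^T Q x + c^T x + lambda^T (A x - b)
Stationarity (grad_x L = 0): Q x + c + A^T lambda = 0.
Primal feasibility: A x = b.

This gives the KKT block system:
  [ Q   A^T ] [ x     ]   [-c ]
  [ A    0  ] [ lambda ] = [ b ]

Solving the linear system:
  x*      = (-1.9313, 2.4656, -0.6031)
  lambda* = (-3.0916, 5.374)
  f(x*)   = 33.2977

x* = (-1.9313, 2.4656, -0.6031), lambda* = (-3.0916, 5.374)


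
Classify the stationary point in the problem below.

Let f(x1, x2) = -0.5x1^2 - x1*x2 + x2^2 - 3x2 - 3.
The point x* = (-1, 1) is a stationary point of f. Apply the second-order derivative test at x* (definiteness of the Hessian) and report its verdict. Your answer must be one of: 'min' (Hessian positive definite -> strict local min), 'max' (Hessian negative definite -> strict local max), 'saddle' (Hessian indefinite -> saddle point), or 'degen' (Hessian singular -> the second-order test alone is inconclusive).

Compute the Hessian H = grad^2 f:
  H = [[-1, -1], [-1, 2]]
Verify stationarity: grad f(x*) = H x* + g = (0, 0).
Eigenvalues of H: -1.3028, 2.3028.
Eigenvalues have mixed signs, so H is indefinite -> x* is a saddle point.

saddle


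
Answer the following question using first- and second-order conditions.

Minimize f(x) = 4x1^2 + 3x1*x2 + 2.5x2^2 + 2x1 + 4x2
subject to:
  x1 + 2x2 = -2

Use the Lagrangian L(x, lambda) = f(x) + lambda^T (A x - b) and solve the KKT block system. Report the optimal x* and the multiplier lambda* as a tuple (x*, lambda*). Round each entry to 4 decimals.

Form the Lagrangian:
  L(x, lambda) = (1/2) x^T Q x + c^T x + lambda^T (A x - b)
Stationarity (grad_x L = 0): Q x + c + A^T lambda = 0.
Primal feasibility: A x = b.

This gives the KKT block system:
  [ Q   A^T ] [ x     ]   [-c ]
  [ A    0  ] [ lambda ] = [ b ]

Solving the linear system:
  x*      = (0.08, -1.04)
  lambda* = (0.48)
  f(x*)   = -1.52

x* = (0.08, -1.04), lambda* = (0.48)


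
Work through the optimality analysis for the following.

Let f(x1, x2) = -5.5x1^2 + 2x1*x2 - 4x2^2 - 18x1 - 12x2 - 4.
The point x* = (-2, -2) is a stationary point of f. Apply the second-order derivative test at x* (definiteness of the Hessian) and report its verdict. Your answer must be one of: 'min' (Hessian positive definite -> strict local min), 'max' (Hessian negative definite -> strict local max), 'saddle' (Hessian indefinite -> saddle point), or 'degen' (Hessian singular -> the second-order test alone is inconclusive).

Compute the Hessian H = grad^2 f:
  H = [[-11, 2], [2, -8]]
Verify stationarity: grad f(x*) = H x* + g = (0, 0).
Eigenvalues of H: -12, -7.
Both eigenvalues < 0, so H is negative definite -> x* is a strict local max.

max


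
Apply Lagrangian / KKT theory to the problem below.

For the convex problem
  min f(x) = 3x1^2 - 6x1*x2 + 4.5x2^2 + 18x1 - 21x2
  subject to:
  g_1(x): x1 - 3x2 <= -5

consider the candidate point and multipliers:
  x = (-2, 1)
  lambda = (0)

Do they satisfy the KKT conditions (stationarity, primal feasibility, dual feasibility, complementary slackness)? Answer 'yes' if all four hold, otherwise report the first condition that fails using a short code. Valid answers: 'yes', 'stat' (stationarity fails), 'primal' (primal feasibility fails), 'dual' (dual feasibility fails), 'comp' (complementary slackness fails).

Gradient of f: grad f(x) = Q x + c = (0, 0)
Constraint values g_i(x) = a_i^T x - b_i:
  g_1((-2, 1)) = 0
Stationarity residual: grad f(x) + sum_i lambda_i a_i = (0, 0)
  -> stationarity OK
Primal feasibility (all g_i <= 0): OK
Dual feasibility (all lambda_i >= 0): OK
Complementary slackness (lambda_i * g_i(x) = 0 for all i): OK

Verdict: yes, KKT holds.

yes


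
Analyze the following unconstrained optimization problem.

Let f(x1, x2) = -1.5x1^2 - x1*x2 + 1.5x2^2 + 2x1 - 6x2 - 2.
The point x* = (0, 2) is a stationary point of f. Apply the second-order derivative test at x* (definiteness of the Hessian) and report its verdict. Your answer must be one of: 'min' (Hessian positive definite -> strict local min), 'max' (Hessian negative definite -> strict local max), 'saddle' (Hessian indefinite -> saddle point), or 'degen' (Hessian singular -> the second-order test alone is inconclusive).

Compute the Hessian H = grad^2 f:
  H = [[-3, -1], [-1, 3]]
Verify stationarity: grad f(x*) = H x* + g = (0, 0).
Eigenvalues of H: -3.1623, 3.1623.
Eigenvalues have mixed signs, so H is indefinite -> x* is a saddle point.

saddle


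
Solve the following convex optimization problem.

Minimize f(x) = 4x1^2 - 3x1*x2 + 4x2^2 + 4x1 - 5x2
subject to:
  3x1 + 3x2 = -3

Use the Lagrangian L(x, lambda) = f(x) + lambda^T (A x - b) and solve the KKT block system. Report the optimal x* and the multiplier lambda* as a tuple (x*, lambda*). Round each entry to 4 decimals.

Form the Lagrangian:
  L(x, lambda) = (1/2) x^T Q x + c^T x + lambda^T (A x - b)
Stationarity (grad_x L = 0): Q x + c + A^T lambda = 0.
Primal feasibility: A x = b.

This gives the KKT block system:
  [ Q   A^T ] [ x     ]   [-c ]
  [ A    0  ] [ lambda ] = [ b ]

Solving the linear system:
  x*      = (-0.9091, -0.0909)
  lambda* = (1)
  f(x*)   = -0.0909

x* = (-0.9091, -0.0909), lambda* = (1)


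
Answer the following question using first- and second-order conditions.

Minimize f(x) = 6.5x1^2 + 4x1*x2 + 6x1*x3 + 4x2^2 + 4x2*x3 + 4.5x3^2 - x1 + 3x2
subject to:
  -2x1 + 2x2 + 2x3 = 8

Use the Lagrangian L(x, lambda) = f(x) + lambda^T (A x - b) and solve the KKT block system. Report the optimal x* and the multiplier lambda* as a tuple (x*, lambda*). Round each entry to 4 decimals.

Form the Lagrangian:
  L(x, lambda) = (1/2) x^T Q x + c^T x + lambda^T (A x - b)
Stationarity (grad_x L = 0): Q x + c + A^T lambda = 0.
Primal feasibility: A x = b.

This gives the KKT block system:
  [ Q   A^T ] [ x     ]   [-c ]
  [ A    0  ] [ lambda ] = [ b ]

Solving the linear system:
  x*      = (-1.6031, 0.642, 1.7549)
  lambda* = (-4.3716)
  f(x*)   = 19.251

x* = (-1.6031, 0.642, 1.7549), lambda* = (-4.3716)


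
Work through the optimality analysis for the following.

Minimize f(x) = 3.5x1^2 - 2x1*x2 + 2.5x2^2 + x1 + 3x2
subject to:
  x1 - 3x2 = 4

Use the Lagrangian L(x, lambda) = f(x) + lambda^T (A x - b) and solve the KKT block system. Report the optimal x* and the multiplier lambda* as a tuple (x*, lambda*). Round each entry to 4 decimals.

Form the Lagrangian:
  L(x, lambda) = (1/2) x^T Q x + c^T x + lambda^T (A x - b)
Stationarity (grad_x L = 0): Q x + c + A^T lambda = 0.
Primal feasibility: A x = b.

This gives the KKT block system:
  [ Q   A^T ] [ x     ]   [-c ]
  [ A    0  ] [ lambda ] = [ b ]

Solving the linear system:
  x*      = (-0.3929, -1.4643)
  lambda* = (-1.1786)
  f(x*)   = -0.0357

x* = (-0.3929, -1.4643), lambda* = (-1.1786)


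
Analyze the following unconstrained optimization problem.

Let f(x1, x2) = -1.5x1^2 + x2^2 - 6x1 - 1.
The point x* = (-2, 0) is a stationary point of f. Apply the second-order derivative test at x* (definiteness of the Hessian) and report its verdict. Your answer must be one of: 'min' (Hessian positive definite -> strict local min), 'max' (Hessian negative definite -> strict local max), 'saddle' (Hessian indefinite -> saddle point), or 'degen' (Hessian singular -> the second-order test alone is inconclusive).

Compute the Hessian H = grad^2 f:
  H = [[-3, 0], [0, 2]]
Verify stationarity: grad f(x*) = H x* + g = (0, 0).
Eigenvalues of H: -3, 2.
Eigenvalues have mixed signs, so H is indefinite -> x* is a saddle point.

saddle


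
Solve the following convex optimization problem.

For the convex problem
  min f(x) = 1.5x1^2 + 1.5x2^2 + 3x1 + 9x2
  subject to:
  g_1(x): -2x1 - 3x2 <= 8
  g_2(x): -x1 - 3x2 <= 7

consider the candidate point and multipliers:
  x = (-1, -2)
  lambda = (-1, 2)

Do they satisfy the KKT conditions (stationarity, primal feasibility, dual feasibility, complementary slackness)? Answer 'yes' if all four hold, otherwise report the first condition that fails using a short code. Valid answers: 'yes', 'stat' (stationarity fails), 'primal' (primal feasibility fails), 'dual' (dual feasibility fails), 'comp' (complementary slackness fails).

Gradient of f: grad f(x) = Q x + c = (0, 3)
Constraint values g_i(x) = a_i^T x - b_i:
  g_1((-1, -2)) = 0
  g_2((-1, -2)) = 0
Stationarity residual: grad f(x) + sum_i lambda_i a_i = (0, 0)
  -> stationarity OK
Primal feasibility (all g_i <= 0): OK
Dual feasibility (all lambda_i >= 0): FAILS
Complementary slackness (lambda_i * g_i(x) = 0 for all i): OK

Verdict: the first failing condition is dual_feasibility -> dual.

dual


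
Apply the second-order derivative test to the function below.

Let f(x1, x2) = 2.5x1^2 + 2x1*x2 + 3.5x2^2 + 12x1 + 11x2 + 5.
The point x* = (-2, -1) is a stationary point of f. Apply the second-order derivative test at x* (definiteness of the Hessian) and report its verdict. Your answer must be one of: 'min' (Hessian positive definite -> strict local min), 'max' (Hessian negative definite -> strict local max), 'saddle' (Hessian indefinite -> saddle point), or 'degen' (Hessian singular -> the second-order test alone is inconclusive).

Compute the Hessian H = grad^2 f:
  H = [[5, 2], [2, 7]]
Verify stationarity: grad f(x*) = H x* + g = (0, 0).
Eigenvalues of H: 3.7639, 8.2361.
Both eigenvalues > 0, so H is positive definite -> x* is a strict local min.

min


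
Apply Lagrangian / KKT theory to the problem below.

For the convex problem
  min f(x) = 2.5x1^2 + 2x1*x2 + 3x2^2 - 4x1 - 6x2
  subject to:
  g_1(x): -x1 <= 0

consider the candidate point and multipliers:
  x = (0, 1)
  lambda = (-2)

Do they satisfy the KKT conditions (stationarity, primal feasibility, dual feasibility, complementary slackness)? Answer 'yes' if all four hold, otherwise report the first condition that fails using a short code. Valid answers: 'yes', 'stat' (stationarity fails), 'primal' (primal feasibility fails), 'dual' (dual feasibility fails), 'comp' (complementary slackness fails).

Gradient of f: grad f(x) = Q x + c = (-2, 0)
Constraint values g_i(x) = a_i^T x - b_i:
  g_1((0, 1)) = 0
Stationarity residual: grad f(x) + sum_i lambda_i a_i = (0, 0)
  -> stationarity OK
Primal feasibility (all g_i <= 0): OK
Dual feasibility (all lambda_i >= 0): FAILS
Complementary slackness (lambda_i * g_i(x) = 0 for all i): OK

Verdict: the first failing condition is dual_feasibility -> dual.

dual


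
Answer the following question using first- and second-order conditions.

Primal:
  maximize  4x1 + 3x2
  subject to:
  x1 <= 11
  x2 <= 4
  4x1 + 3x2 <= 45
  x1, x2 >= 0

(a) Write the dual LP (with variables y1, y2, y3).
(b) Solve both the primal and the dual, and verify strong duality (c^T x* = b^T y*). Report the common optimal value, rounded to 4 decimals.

The standard primal-dual pair for 'max c^T x s.t. A x <= b, x >= 0' is:
  Dual:  min b^T y  s.t.  A^T y >= c,  y >= 0.

So the dual LP is:
  minimize  11y1 + 4y2 + 45y3
  subject to:
    y1 + 4y3 >= 4
    y2 + 3y3 >= 3
    y1, y2, y3 >= 0

Solving the primal: x* = (8.25, 4).
  primal value c^T x* = 45.
Solving the dual: y* = (0, 0, 1).
  dual value b^T y* = 45.
Strong duality: c^T x* = b^T y*. Confirmed.

45


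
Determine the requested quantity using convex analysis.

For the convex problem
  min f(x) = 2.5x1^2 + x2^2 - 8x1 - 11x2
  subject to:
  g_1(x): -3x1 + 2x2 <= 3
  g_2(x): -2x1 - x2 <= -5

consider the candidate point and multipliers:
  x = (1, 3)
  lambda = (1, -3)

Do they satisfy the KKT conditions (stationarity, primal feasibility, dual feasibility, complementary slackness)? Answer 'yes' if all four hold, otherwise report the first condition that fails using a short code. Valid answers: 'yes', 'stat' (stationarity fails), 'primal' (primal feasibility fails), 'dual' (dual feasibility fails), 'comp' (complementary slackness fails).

Gradient of f: grad f(x) = Q x + c = (-3, -5)
Constraint values g_i(x) = a_i^T x - b_i:
  g_1((1, 3)) = 0
  g_2((1, 3)) = 0
Stationarity residual: grad f(x) + sum_i lambda_i a_i = (0, 0)
  -> stationarity OK
Primal feasibility (all g_i <= 0): OK
Dual feasibility (all lambda_i >= 0): FAILS
Complementary slackness (lambda_i * g_i(x) = 0 for all i): OK

Verdict: the first failing condition is dual_feasibility -> dual.

dual


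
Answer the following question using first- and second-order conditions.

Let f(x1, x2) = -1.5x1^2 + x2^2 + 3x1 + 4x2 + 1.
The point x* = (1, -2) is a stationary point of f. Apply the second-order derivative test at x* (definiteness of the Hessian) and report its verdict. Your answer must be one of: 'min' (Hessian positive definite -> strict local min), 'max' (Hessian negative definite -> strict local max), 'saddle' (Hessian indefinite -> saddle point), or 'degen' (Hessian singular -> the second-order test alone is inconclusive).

Compute the Hessian H = grad^2 f:
  H = [[-3, 0], [0, 2]]
Verify stationarity: grad f(x*) = H x* + g = (0, 0).
Eigenvalues of H: -3, 2.
Eigenvalues have mixed signs, so H is indefinite -> x* is a saddle point.

saddle


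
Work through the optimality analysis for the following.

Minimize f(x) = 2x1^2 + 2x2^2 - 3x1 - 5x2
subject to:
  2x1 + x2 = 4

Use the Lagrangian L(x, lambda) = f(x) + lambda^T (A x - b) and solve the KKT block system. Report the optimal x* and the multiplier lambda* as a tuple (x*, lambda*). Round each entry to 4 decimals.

Form the Lagrangian:
  L(x, lambda) = (1/2) x^T Q x + c^T x + lambda^T (A x - b)
Stationarity (grad_x L = 0): Q x + c + A^T lambda = 0.
Primal feasibility: A x = b.

This gives the KKT block system:
  [ Q   A^T ] [ x     ]   [-c ]
  [ A    0  ] [ lambda ] = [ b ]

Solving the linear system:
  x*      = (1.25, 1.5)
  lambda* = (-1)
  f(x*)   = -3.625

x* = (1.25, 1.5), lambda* = (-1)


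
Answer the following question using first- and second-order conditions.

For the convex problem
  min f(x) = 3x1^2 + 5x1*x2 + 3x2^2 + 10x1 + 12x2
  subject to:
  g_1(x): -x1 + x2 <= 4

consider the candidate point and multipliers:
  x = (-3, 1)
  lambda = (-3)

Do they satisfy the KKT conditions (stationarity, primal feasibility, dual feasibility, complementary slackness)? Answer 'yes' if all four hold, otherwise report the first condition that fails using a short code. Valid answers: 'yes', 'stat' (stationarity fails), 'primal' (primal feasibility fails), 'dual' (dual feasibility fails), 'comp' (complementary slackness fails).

Gradient of f: grad f(x) = Q x + c = (-3, 3)
Constraint values g_i(x) = a_i^T x - b_i:
  g_1((-3, 1)) = 0
Stationarity residual: grad f(x) + sum_i lambda_i a_i = (0, 0)
  -> stationarity OK
Primal feasibility (all g_i <= 0): OK
Dual feasibility (all lambda_i >= 0): FAILS
Complementary slackness (lambda_i * g_i(x) = 0 for all i): OK

Verdict: the first failing condition is dual_feasibility -> dual.

dual


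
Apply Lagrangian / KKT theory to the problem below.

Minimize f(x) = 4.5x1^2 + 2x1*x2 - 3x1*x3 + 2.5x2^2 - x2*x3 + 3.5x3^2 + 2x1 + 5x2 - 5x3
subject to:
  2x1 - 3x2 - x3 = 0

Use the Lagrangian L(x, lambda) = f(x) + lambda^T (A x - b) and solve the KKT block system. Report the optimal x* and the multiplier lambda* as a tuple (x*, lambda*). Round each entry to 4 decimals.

Form the Lagrangian:
  L(x, lambda) = (1/2) x^T Q x + c^T x + lambda^T (A x - b)
Stationarity (grad_x L = 0): Q x + c + A^T lambda = 0.
Primal feasibility: A x = b.

This gives the KKT block system:
  [ Q   A^T ] [ x     ]   [-c ]
  [ A    0  ] [ lambda ] = [ b ]

Solving the linear system:
  x*      = (-0.0894, -0.3101, 0.7516)
  lambda* = (0.8397)
  f(x*)   = -2.7438

x* = (-0.0894, -0.3101, 0.7516), lambda* = (0.8397)


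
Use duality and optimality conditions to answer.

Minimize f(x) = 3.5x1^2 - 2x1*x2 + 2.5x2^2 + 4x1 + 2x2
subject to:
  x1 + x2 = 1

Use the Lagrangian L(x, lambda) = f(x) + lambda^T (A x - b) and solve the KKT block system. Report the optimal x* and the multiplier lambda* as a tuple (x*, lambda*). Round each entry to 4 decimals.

Form the Lagrangian:
  L(x, lambda) = (1/2) x^T Q x + c^T x + lambda^T (A x - b)
Stationarity (grad_x L = 0): Q x + c + A^T lambda = 0.
Primal feasibility: A x = b.

This gives the KKT block system:
  [ Q   A^T ] [ x     ]   [-c ]
  [ A    0  ] [ lambda ] = [ b ]

Solving the linear system:
  x*      = (0.3125, 0.6875)
  lambda* = (-4.8125)
  f(x*)   = 3.7188

x* = (0.3125, 0.6875), lambda* = (-4.8125)


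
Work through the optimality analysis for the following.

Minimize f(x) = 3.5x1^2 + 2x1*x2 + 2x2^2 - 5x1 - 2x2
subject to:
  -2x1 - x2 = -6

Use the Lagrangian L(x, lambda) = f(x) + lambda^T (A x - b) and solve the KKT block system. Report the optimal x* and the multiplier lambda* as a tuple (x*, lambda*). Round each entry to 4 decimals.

Form the Lagrangian:
  L(x, lambda) = (1/2) x^T Q x + c^T x + lambda^T (A x - b)
Stationarity (grad_x L = 0): Q x + c + A^T lambda = 0.
Primal feasibility: A x = b.

This gives the KKT block system:
  [ Q   A^T ] [ x     ]   [-c ]
  [ A    0  ] [ lambda ] = [ b ]

Solving the linear system:
  x*      = (2.4667, 1.0667)
  lambda* = (7.2)
  f(x*)   = 14.3667

x* = (2.4667, 1.0667), lambda* = (7.2)


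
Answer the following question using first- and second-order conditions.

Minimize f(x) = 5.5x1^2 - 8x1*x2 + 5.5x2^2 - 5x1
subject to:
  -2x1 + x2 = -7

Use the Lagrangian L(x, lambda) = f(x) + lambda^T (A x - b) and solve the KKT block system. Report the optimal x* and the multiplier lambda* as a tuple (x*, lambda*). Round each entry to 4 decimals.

Form the Lagrangian:
  L(x, lambda) = (1/2) x^T Q x + c^T x + lambda^T (A x - b)
Stationarity (grad_x L = 0): Q x + c + A^T lambda = 0.
Primal feasibility: A x = b.

This gives the KKT block system:
  [ Q   A^T ] [ x     ]   [-c ]
  [ A    0  ] [ lambda ] = [ b ]

Solving the linear system:
  x*      = (4.4783, 1.9565)
  lambda* = (14.3043)
  f(x*)   = 38.8696

x* = (4.4783, 1.9565), lambda* = (14.3043)


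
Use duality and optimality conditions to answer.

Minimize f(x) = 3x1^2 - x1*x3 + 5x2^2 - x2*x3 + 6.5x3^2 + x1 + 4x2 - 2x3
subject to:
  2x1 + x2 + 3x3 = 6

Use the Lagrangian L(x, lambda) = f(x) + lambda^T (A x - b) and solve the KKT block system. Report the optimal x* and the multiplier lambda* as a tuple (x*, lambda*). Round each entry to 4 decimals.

Form the Lagrangian:
  L(x, lambda) = (1/2) x^T Q x + c^T x + lambda^T (A x - b)
Stationarity (grad_x L = 0): Q x + c + A^T lambda = 0.
Primal feasibility: A x = b.

This gives the KKT block system:
  [ Q   A^T ] [ x     ]   [-c ]
  [ A    0  ] [ lambda ] = [ b ]

Solving the linear system:
  x*      = (1.2707, 0.0874, 1.1237)
  lambda* = (-3.7502)
  f(x*)   = 10.937

x* = (1.2707, 0.0874, 1.1237), lambda* = (-3.7502)


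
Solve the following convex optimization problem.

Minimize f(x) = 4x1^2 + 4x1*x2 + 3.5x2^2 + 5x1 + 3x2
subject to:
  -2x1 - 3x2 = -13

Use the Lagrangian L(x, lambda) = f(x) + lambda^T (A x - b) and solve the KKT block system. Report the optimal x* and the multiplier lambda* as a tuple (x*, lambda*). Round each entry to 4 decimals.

Form the Lagrangian:
  L(x, lambda) = (1/2) x^T Q x + c^T x + lambda^T (A x - b)
Stationarity (grad_x L = 0): Q x + c + A^T lambda = 0.
Primal feasibility: A x = b.

This gives the KKT block system:
  [ Q   A^T ] [ x     ]   [-c ]
  [ A    0  ] [ lambda ] = [ b ]

Solving the linear system:
  x*      = (-0.0192, 4.3462)
  lambda* = (11.1154)
  f(x*)   = 78.7212

x* = (-0.0192, 4.3462), lambda* = (11.1154)


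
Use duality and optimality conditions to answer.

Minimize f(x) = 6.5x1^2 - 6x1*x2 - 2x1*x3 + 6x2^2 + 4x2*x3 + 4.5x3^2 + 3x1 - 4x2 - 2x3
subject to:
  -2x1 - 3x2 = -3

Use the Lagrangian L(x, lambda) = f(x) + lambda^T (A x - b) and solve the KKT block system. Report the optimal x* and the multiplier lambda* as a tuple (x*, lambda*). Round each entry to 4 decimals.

Form the Lagrangian:
  L(x, lambda) = (1/2) x^T Q x + c^T x + lambda^T (A x - b)
Stationarity (grad_x L = 0): Q x + c + A^T lambda = 0.
Primal feasibility: A x = b.

This gives the KKT block system:
  [ Q   A^T ] [ x     ]   [-c ]
  [ A    0  ] [ lambda ] = [ b ]

Solving the linear system:
  x*      = (0.3051, 0.7966, -0.064)
  lambda* = (1.1575)
  f(x*)   = 0.6647

x* = (0.3051, 0.7966, -0.064), lambda* = (1.1575)


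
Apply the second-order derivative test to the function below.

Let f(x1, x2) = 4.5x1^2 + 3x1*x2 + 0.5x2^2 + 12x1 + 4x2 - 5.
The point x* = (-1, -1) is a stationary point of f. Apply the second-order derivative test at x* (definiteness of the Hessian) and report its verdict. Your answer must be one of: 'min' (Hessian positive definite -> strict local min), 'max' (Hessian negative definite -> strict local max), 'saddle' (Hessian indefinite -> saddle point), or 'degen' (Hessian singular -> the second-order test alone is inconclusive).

Compute the Hessian H = grad^2 f:
  H = [[9, 3], [3, 1]]
Verify stationarity: grad f(x*) = H x* + g = (0, 0).
Eigenvalues of H: 0, 10.
H has a zero eigenvalue (singular; positive semidefinite but not definite), so H is neither positive definite, negative definite, nor indefinite. The second-order test alone is inconclusive -> degen.
(Indeed, f is constant along the null direction of H through x*, so x* is not a strict local extremum.)

degen


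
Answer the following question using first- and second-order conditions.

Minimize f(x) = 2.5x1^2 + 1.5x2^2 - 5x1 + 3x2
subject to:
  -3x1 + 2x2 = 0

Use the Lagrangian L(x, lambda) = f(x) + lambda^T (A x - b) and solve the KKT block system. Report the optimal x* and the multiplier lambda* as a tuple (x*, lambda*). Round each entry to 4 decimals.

Form the Lagrangian:
  L(x, lambda) = (1/2) x^T Q x + c^T x + lambda^T (A x - b)
Stationarity (grad_x L = 0): Q x + c + A^T lambda = 0.
Primal feasibility: A x = b.

This gives the KKT block system:
  [ Q   A^T ] [ x     ]   [-c ]
  [ A    0  ] [ lambda ] = [ b ]

Solving the linear system:
  x*      = (0.0426, 0.0638)
  lambda* = (-1.5957)
  f(x*)   = -0.0106

x* = (0.0426, 0.0638), lambda* = (-1.5957)


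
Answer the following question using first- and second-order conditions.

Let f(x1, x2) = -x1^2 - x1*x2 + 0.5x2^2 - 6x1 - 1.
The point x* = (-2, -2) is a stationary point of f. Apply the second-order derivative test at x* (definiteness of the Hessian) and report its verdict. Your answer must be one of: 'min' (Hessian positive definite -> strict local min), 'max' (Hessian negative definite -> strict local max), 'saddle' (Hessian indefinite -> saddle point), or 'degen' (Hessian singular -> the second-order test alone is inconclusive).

Compute the Hessian H = grad^2 f:
  H = [[-2, -1], [-1, 1]]
Verify stationarity: grad f(x*) = H x* + g = (0, 0).
Eigenvalues of H: -2.3028, 1.3028.
Eigenvalues have mixed signs, so H is indefinite -> x* is a saddle point.

saddle


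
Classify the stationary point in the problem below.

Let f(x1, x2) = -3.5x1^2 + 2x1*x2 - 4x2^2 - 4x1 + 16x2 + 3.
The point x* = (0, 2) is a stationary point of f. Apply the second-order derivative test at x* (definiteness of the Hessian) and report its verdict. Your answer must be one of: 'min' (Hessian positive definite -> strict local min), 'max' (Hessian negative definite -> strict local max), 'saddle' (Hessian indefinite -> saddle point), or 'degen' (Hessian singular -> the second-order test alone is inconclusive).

Compute the Hessian H = grad^2 f:
  H = [[-7, 2], [2, -8]]
Verify stationarity: grad f(x*) = H x* + g = (0, 0).
Eigenvalues of H: -9.5616, -5.4384.
Both eigenvalues < 0, so H is negative definite -> x* is a strict local max.

max
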